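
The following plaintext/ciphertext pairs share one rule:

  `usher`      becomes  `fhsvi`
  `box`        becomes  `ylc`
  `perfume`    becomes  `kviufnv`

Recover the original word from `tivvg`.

greet

This is the alphabet-reversal cipher (Atbash): a becomes z, b becomes y, etc.
Undoing it on tivvg: t↔g, i↔r, v↔e, v↔e, g↔t.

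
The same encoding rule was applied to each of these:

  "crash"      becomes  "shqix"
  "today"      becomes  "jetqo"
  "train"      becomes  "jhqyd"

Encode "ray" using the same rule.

Compare letters: c→s is +16, r→h is +16, a→q is +16 — a constant shift. This is a Caesar cipher with shift 16.
Applying it to ray: r+16=h, a+16=q, y+16=o.

hqo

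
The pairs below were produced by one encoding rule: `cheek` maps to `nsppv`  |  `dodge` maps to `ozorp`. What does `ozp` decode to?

doe

Compare letters: c→n is +11, h→s is +11, e→p is +11 — a constant shift. Each letter is shifted forward by 11 in the alphabet (a Caesar shift of +11).
Undoing it on ozp: o−11=d, z−11=o, p−11=e.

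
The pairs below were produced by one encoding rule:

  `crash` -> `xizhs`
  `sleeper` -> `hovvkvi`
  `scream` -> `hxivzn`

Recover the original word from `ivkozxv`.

replace

Each pair mirrors across the alphabet (c↔x, r↔i, a↔z): positions sum to 25. This is the alphabet-reversal cipher (Atbash): a becomes z, b becomes y, etc.
Reversing it on ivkozxv: i↔r, v↔e, k↔p, o↔l, z↔a, x↔c, v↔e.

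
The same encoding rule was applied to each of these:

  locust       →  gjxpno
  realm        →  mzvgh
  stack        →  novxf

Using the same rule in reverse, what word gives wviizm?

This is a Caesar cipher with shift 21.
Reversing it on wviizm: w−21=b, v−21=a, i−21=n, i−21=n, z−21=e, m−21=r.

banner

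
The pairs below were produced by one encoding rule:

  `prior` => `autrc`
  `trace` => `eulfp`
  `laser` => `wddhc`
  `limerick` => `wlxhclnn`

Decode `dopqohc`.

slender

Shifts by position in prior: pos 0: p→a (+11), pos 1: r→u (+3), pos 2: i→t (+11), pos 3: o→r (+3) — repeating every 2. A repeating key of period 2 is used — shifts +11, +3 over and over.
Undoing it on dopqohc: d−11=s, o−3=l, p−11=e, q−3=n, o−11=d, h−3=e, c−11=r.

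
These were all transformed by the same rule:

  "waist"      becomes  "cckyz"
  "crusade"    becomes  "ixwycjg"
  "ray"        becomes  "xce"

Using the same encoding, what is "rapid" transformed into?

xcvkj

Vowels shift forward by 2 and consonants shift forward by 6.
Applying it to rapid: r(cons)+6=x, a(vowel)+2=c, p(cons)+6=v, i(vowel)+2=k, d(cons)+6=j.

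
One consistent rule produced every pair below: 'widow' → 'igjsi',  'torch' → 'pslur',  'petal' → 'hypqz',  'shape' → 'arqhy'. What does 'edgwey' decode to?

unique

Treating letters as 0–25, the rule is x ↦ 15x + 16 (mod 26).
Decoding edgwey: e(4)→7·(4−16)≡20=u; d(3)→7·(3−16)≡13=n; g(6)→7·(6−16)≡8=i; w(22)→7·(22−16)≡16=q; e(4)→7·(4−16)≡20=u; y(24)→7·(24−16)≡4=e (all mod 26).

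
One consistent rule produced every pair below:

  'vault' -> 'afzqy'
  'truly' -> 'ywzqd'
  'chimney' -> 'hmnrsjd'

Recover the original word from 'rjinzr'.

medium

Each letter is shifted forward by 5 in the alphabet (a Caesar shift of +5).
Undoing it on rjinzr: r−5=m, j−5=e, i−5=d, n−5=i, z−5=u, r−5=m.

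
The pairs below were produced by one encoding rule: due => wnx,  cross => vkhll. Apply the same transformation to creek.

Compare letters: d→w is +19, u→n is +19, e→x is +19 — a constant shift. Every letter moves 19 places later in the alphabet, wrapping around z→a.
For creek: c+19=v, r+19=k, e+19=x, e+19=x, k+19=d.

vkxxd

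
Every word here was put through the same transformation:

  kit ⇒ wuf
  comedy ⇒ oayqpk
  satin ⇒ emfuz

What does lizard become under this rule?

It's a constant shift of +12 (ROT12).
For lizard: l+12=x, i+12=u, z+12=l, a+12=m, r+12=d, d+12=p.

xulmdp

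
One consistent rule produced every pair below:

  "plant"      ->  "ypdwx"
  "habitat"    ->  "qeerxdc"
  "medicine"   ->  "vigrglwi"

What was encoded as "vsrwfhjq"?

Shifts by position in plant: pos 0: p→y (+9), pos 1: l→p (+4), pos 2: a→d (+3), pos 3: n→w (+9), pos 4: t→x (+4) — repeating every 3. The shifts repeat in a cycle of length 3: positions 0,1,… shift by +9, +4, +3, then the pattern repeats.
Decoding vsrwfhjq: v−9=m, s−4=o, r−3=o, w−9=n, f−4=b, h−3=e, j−9=a, q−4=m.

moonbeam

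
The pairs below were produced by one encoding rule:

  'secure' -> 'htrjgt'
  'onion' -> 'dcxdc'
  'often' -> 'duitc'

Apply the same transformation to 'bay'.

Compare letters: s→h is +15, e→t is +15, c→r is +15 — a constant shift. This is a Caesar cipher with shift 15.
On bay: b+15=q, a+15=p, y+15=n.

qpn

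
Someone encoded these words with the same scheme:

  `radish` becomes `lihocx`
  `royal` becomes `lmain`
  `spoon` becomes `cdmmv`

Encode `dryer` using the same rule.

r(17)→l(11) and a(0)→i(8) fit y≡17x+8 (mod 26); the inverse of 17 mod 26 is 23. Each letter's alphabet position (a=0..z=25) is mapped through 17·x+8 mod 26 — an affine cipher.
On dryer: d(3)→17·3+8≡7=h; r(17)→17·17+8≡11=l; y(24)→17·24+8≡0=a; e(4)→17·4+8≡24=y; r(17)→17·17+8≡11=l (all mod 26).

hlayl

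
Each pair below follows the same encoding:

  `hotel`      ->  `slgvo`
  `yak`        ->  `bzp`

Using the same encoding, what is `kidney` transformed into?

prwmvb

This is the alphabet-reversal cipher (Atbash): a becomes z, b becomes y, etc.
On kidney: k↔p, i↔r, d↔w, n↔m, e↔v, y↔b.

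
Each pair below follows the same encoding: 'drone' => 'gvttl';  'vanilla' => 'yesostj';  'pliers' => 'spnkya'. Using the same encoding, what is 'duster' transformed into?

gyxzlz

Letter i (0-indexed) is shifted by i+3, so successive shifts are 3, 4, 5, ….
On duster: d+3=g, u+4=y, s+5=x, t+6=z, e+7=l, r+8=z.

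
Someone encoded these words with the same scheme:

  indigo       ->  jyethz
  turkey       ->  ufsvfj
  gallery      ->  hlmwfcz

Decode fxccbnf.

embrace

Shifts by position in indigo: pos 0: i→j (+1), pos 1: n→y (+11), pos 2: d→e (+1), pos 3: i→t (+11) — repeating every 2. It's a Vigenère-style cipher with numeric key [1,11]: position i shifts by key[i mod 2].
Decoding fxccbnf: f−1=e, x−11=m, c−1=b, c−11=r, b−1=a, n−11=c, f−1=e.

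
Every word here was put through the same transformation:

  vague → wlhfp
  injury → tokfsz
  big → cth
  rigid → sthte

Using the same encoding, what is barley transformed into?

The rule splits by letter class: vowels +11, consonants +1.
Applying it to barley: b(cons)+1=c, a(vowel)+11=l, r(cons)+1=s, l(cons)+1=m, e(vowel)+11=p, y(cons)+1=z.

clsmpz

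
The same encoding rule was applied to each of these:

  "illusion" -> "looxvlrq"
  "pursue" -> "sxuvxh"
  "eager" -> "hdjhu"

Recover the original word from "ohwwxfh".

Compare letters: i→l is +3, l→o is +3, l→o is +3 — a constant shift. This is a Caesar cipher with shift 3.
Undoing it on ohwwxfh: o−3=l, h−3=e, w−3=t, w−3=t, x−3=u, f−3=c, h−3=e.

lettuce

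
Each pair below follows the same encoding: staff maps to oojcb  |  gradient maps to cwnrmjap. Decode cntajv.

The output letters match the input read backwards, each shifted +9: staff reversed is ffats. The word is reversed, then every letter is shifted forward by 9.
Decoding cntajv: shift back: c−9=t, n−9=e, t−9=k, a−9=r, j−9=a, v−9=m → tekram; then reverse → market.

market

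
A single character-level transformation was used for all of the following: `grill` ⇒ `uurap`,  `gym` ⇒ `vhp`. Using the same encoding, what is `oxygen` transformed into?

The word is reversed, then every letter is shifted forward by 9.
For oxygen: reverse → negyxo; then shift: n+9=w, e+9=n, g+9=p, y+9=h, x+9=g, o+9=x.

wnphgx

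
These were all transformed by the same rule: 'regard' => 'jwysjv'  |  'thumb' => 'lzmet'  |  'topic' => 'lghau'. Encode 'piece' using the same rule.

This is a Caesar cipher with shift 18.
For piece: p+18=h, i+18=a, e+18=w, c+18=u, e+18=w.

hawuw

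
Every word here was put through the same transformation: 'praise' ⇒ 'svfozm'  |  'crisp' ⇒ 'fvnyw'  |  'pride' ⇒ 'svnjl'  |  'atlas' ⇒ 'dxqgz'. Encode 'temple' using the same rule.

In praise: p→s is +3, r→v is +4, a→f is +5, i→o is +6 — the shift increases by 1 each position. The shift increases by 1 at each position, starting from +3: 3, 4, 5, ….
Applying it to temple: t+3=w, e+4=i, m+5=r, p+6=v, l+7=s, e+8=m.

wirvsm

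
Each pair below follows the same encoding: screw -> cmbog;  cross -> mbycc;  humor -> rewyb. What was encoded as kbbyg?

arrow

This is a Caesar cipher with shift 10.
Undoing it on kbbyg: k−10=a, b−10=r, b−10=r, y−10=o, g−10=w.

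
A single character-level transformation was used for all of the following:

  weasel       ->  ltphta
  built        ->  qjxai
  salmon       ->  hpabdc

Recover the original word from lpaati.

Compare letters: w→l is +15, e→t is +15, a→p is +15 — a constant shift. Each letter is shifted forward by 15 in the alphabet (a Caesar shift of +15).
Decoding lpaati: l−15=w, p−15=a, a−15=l, a−15=l, t−15=e, i−15=t.

wallet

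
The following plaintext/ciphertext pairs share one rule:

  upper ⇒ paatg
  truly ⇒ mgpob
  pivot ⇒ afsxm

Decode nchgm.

This is an affine cipher: with a=0,…,z=25, each position x becomes (3x+7) mod 26.
Reversing it on nchgm: n(13)→9·(13−7)≡2=c; c(2)→9·(2−7)≡7=h; h(7)→9·(7−7)≡0=a; g(6)→9·(6−7)≡17=r; m(12)→9·(12−7)≡19=t (all mod 26).

chart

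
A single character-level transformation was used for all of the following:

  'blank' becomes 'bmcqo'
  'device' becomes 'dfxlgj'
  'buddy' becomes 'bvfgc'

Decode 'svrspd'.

supply

In blank: b→b is +0, l→m is +1, a→c is +2, n→q is +3 — the shift increases by 1 each position. Letter i (0-indexed) is shifted by i+0, so successive shifts are 0, 1, 2, ….
Undoing it on svrspd: s−0=s, v−1=u, r−2=p, s−3=p, p−4=l, d−5=y.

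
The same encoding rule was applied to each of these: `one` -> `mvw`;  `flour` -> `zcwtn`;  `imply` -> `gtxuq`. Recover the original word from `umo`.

The output letters match the input read backwards, each shifted +8: one reversed is eno. Read the word backwards and shift each letter +8.
Reversing it on umo: shift back: u−8=m, m−8=e, o−8=g → meg; then reverse → gem.

gem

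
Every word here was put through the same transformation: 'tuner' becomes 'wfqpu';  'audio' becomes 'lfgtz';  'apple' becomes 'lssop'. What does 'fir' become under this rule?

The shift depends on letter class: consonant t→w is +3, but vowel u→f is +11. Two shifts are in play — +11 for a/e/i/o/u, +3 for every other letter.
For fir: f(cons)+3=i, i(vowel)+11=t, r(cons)+3=u.

itu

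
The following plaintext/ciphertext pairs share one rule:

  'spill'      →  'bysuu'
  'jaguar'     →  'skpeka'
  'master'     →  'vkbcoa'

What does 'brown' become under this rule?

The shift depends on letter class: consonant s→b is +9, but vowel i→s is +10. Two shifts are in play — +10 for a/e/i/o/u, +9 for every other letter.
Applying it to brown: b(cons)+9=k, r(cons)+9=a, o(vowel)+10=y, w(cons)+9=f, n(cons)+9=w.

kayfw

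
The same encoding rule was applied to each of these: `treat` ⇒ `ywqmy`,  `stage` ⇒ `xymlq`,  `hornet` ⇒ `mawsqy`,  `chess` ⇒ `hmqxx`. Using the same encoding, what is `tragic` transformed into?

The shift depends on letter class: consonant t→y is +5, but vowel e→q is +12. Two shifts are in play — +12 for a/e/i/o/u, +5 for every other letter.
For tragic: t(cons)+5=y, r(cons)+5=w, a(vowel)+12=m, g(cons)+5=l, i(vowel)+12=u, c(cons)+5=h.

ywmluh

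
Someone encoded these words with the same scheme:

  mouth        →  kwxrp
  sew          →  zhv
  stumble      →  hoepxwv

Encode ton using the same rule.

qrw

The output letters match the input read backwards, each shifted +3: mouth reversed is htuom. Two steps: reverse the string, then apply a Caesar shift of +3.
For ton: reverse → not; then shift: n+3=q, o+3=r, t+3=w.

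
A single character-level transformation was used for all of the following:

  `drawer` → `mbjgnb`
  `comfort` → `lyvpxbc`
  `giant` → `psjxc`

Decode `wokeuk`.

Shifts by position in drawer: pos 0: d→m (+9), pos 1: r→b (+10), pos 2: a→j (+9), pos 3: w→g (+10) — repeating every 2. It's a Vigenère-style cipher with numeric key [9,10]: position i shifts by key[i mod 2].
Reversing it on wokeuk: w−9=n, o−10=e, k−9=b, e−10=u, u−9=l, k−10=a.

nebula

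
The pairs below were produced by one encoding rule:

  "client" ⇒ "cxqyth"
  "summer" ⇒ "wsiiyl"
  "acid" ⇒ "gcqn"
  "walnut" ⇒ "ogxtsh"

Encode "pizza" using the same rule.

c(2)→c(2) and l(11)→x(23) fit y≡11x+6 (mod 26); the inverse of 11 mod 26 is 19. Each letter's alphabet position (a=0..z=25) is mapped through 11·x+6 mod 26 — an affine cipher.
Applying it to pizza: p(15)→11·15+6≡15=p; i(8)→11·8+6≡16=q; z(25)→11·25+6≡21=v; z(25)→11·25+6≡21=v; a(0)→11·0+6≡6=g (all mod 26).

pqvvg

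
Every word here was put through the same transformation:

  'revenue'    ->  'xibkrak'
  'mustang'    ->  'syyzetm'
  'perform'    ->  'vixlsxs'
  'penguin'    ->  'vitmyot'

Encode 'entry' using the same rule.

krzxc

The shifts repeat in a cycle of length 3: positions 0,1,… shift by +6, +4, +6, then the pattern repeats.
On entry: e+6=k, n+4=r, t+6=z, r+6=x, y+4=c.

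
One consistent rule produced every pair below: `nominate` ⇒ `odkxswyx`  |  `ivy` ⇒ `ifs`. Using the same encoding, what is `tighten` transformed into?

xodrqsd

The output letters match the input read backwards, each shifted +10: nominate reversed is etanimon. Two steps: reverse the string, then apply a Caesar shift of +10.
On tighten: reverse → nethgit; then shift: n+10=x, e+10=o, t+10=d, h+10=r, g+10=q, i+10=s, t+10=d.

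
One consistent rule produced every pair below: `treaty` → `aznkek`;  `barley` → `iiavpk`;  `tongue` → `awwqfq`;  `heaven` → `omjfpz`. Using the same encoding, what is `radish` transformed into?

In treaty: t→a is +7, r→z is +8, e→n is +9, a→k is +10 — the shift increases by 1 each position. Each letter shifts forward by (position + 7), i.e. 7, 8, 9, … — the shift grows by one for each successive letter.
For radish: r+7=y, a+8=i, d+9=m, i+10=s, s+11=d, h+12=t.

yimsdt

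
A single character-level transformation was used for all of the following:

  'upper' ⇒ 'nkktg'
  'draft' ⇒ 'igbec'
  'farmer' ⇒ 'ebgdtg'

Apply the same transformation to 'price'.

kglxt

This is an affine cipher: with a=0,…,z=25, each position x becomes (11x+1) mod 26.
Applying it to price: p(15)→11·15+1≡10=k; r(17)→11·17+1≡6=g; i(8)→11·8+1≡11=l; c(2)→11·2+1≡23=x; e(4)→11·4+1≡19=t (all mod 26).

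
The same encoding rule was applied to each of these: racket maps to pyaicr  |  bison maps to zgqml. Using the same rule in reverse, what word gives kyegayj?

This is a Caesar cipher with shift 24.
Decoding kyegayj: k−24=m, y−24=a, e−24=g, g−24=i, a−24=c, y−24=a, j−24=l.

magical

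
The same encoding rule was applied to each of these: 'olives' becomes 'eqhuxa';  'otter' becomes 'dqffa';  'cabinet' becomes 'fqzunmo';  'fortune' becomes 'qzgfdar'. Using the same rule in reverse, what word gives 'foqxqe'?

The output letters match the input read backwards, each shifted +12: olives reversed is sevilo. Read the word backwards and shift each letter +12.
Decoding foqxqe: shift back: f−12=t, o−12=c, q−12=e, x−12=l, q−12=e, e−12=s → tceles; then reverse → select.

select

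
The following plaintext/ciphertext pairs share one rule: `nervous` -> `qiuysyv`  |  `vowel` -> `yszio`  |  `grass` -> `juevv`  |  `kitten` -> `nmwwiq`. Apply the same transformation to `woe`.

Vowels shift forward by 4 and consonants shift forward by 3.
Applying it to woe: w(cons)+3=z, o(vowel)+4=s, e(vowel)+4=i.

zsi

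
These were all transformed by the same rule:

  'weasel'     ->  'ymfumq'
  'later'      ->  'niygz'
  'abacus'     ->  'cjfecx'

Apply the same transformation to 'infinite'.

Shifts by position in weasel: pos 0: w→y (+2), pos 1: e→m (+8), pos 2: a→f (+5), pos 3: s→u (+2), pos 4: e→m (+8), pos 5: l→q (+5) — repeating every 3. The shifts repeat in a cycle of length 3: positions 0,1,… shift by +2, +8, +5, then the pattern repeats.
For infinite: i+2=k, n+8=v, f+5=k, i+2=k, n+8=v, i+5=n, t+2=v, e+8=m.

kvkkvnvm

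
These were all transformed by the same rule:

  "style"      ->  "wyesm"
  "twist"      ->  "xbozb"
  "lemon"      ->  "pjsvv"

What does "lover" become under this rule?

In style: s→w is +4, t→y is +5, y→e is +6, l→s is +7 — the shift increases by 1 each position. Letter i (0-indexed) is shifted by i+4, so successive shifts are 4, 5, 6, ….
On lover: l+4=p, o+5=t, v+6=b, e+7=l, r+8=z.

ptblz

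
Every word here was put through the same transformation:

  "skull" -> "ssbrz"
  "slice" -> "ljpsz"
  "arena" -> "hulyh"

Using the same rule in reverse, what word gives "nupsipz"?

sibling

Read the word backwards and shift each letter +7.
Reversing it on nupsipz: shift back: n−7=g, u−7=n, p−7=i, s−7=l, i−7=b, p−7=i, z−7=s → gnilbis; then reverse → sibling.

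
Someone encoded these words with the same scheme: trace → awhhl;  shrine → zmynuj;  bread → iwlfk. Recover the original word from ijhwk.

Shifts by position in trace: pos 0: t→a (+7), pos 1: r→w (+5), pos 2: a→h (+7), pos 3: c→h (+5) — repeating every 2. A repeating key of period 2 is used — shifts +7, +5 over and over.
Undoing it on ijhwk: i−7=b, j−5=e, h−7=a, w−5=r, k−7=d.

beard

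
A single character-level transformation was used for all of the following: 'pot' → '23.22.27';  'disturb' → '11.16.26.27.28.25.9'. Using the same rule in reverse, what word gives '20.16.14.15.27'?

might

p is letter #16 and maps to 23: an offset of 7. Letters become their 1-based position plus 7 (so a→8, b→9, …).
Reversing it on 20.16.14.15.27: 20→(20−7)÷1=13=m, 16→(16−7)÷1=9=i, 14→(14−7)÷1=7=g, 15→(15−7)÷1=8=h, 27→(27−7)÷1=20=t.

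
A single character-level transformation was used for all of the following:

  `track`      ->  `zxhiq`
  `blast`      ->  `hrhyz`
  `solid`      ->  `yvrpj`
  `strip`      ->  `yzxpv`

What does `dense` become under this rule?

The shift depends on letter class: consonant t→z is +6, but vowel a→h is +7. Vowels shift forward by 7 and consonants shift forward by 6.
For dense: d(cons)+6=j, e(vowel)+7=l, n(cons)+6=t, s(cons)+6=y, e(vowel)+7=l.

jltyl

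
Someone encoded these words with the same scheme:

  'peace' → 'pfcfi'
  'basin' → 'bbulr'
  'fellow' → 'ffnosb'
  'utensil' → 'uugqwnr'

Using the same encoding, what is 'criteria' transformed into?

cskwiwoh

Each letter shifts forward by its position index (0, 1, 2, …) — the shift grows by one for each successive letter.
Applying it to criteria: c+0=c, r+1=s, i+2=k, t+3=w, e+4=i, r+5=w, i+6=o, a+7=h.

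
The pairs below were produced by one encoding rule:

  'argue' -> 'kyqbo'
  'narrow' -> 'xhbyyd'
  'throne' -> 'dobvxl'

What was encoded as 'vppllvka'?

Shifts by position in argue: pos 0: a→k (+10), pos 1: r→y (+7), pos 2: g→q (+10), pos 3: u→b (+7) — repeating every 2. A repeating key of period 2 is used — shifts +10, +7 over and over.
Reversing it on vppllvka: v−10=l, p−7=i, p−10=f, l−7=e, l−10=b, v−7=o, k−10=a, a−7=t.

lifeboat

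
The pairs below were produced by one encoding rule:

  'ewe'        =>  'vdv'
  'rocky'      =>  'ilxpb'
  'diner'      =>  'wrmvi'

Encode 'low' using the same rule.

Letters are reflected about the middle of the alphabet (position → 25−position): Atbash.
Applying it to low: l↔o, o↔l, w↔d.

old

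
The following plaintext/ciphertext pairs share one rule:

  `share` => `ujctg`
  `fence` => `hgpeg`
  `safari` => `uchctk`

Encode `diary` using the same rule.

Compare letters: s→u is +2, h→j is +2, a→c is +2 — a constant shift. Each letter is shifted forward by 2 in the alphabet (a Caesar shift of +2).
On diary: d+2=f, i+2=k, a+2=c, r+2=t, y+2=a.

fkcta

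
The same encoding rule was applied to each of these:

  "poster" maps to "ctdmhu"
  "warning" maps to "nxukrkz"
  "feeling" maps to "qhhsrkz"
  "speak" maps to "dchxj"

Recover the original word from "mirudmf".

thirsty

p(15)→c(2) and o(14)→t(19) fit y≡9x+23 (mod 26); the inverse of 9 mod 26 is 3. This is an affine cipher: with a=0,…,z=25, each position x becomes (9x+23) mod 26.
Undoing it on mirudmf: m(12)→3·(12−23)≡19=t; i(8)→3·(8−23)≡7=h; r(17)→3·(17−23)≡8=i; u(20)→3·(20−23)≡17=r; d(3)→3·(3−23)≡18=s; m(12)→3·(12−23)≡19=t; f(5)→3·(5−23)≡24=y (all mod 26).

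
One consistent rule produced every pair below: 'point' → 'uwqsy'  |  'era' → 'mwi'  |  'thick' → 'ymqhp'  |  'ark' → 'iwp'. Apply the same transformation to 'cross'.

hwwxx

The shift depends on letter class: consonant p→u is +5, but vowel o→w is +8. The rule splits by letter class: vowels +8, consonants +5.
For cross: c(cons)+5=h, r(cons)+5=w, o(vowel)+8=w, s(cons)+5=x, s(cons)+5=x.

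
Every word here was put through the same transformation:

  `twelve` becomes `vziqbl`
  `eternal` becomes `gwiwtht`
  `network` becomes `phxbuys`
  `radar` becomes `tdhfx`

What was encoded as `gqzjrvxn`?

In twelve: t→v is +2, w→z is +3, e→i is +4, l→q is +5 — the shift increases by 1 each position. Letter i (0-indexed) is shifted by i+2, so successive shifts are 2, 3, 4, ….
Reversing it on gqzjrvxn: g−2=e, q−3=n, z−4=v, j−5=e, r−6=l, v−7=o, x−8=p, n−9=e.

envelope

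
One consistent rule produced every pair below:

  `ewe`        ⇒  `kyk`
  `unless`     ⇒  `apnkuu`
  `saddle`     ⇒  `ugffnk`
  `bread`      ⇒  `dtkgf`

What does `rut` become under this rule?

tav

The shift depends on letter class: consonant w→y is +2, but vowel e→k is +6. The rule splits by letter class: vowels +6, consonants +2.
On rut: r(cons)+2=t, u(vowel)+6=a, t(cons)+2=v.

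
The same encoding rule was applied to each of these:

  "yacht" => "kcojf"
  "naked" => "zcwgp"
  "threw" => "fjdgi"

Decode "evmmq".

stake

Shifts by position in yacht: pos 0: y→k (+12), pos 1: a→c (+2), pos 2: c→o (+12), pos 3: h→j (+2) — repeating every 2. It's a Vigenère-style cipher with numeric key [12,2]: position i shifts by key[i mod 2].
Reversing it on evmmq: e−12=s, v−2=t, m−12=a, m−2=k, q−12=e.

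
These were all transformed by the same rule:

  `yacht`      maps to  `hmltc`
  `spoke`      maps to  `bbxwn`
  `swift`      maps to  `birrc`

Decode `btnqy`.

Shifts by position in yacht: pos 0: y→h (+9), pos 1: a→m (+12), pos 2: c→l (+9), pos 3: h→t (+12) — repeating every 2. A repeating key of period 2 is used — shifts +9, +12 over and over.
Reversing it on btnqy: b−9=s, t−12=h, n−9=e, q−12=e, y−9=p.

sheep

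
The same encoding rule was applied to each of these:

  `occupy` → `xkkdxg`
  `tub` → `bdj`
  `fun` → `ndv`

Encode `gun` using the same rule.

odv

The shift depends on letter class: consonant c→k is +8, but vowel o→x is +9. Vowels shift forward by 9 and consonants shift forward by 8.
For gun: g(cons)+8=o, u(vowel)+9=d, n(cons)+8=v.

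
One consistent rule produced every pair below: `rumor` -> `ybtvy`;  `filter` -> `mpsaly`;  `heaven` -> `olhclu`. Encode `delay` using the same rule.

klshf

Each letter is shifted forward by 7 in the alphabet (a Caesar shift of +7).
Applying it to delay: d+7=k, e+7=l, l+7=s, a+7=h, y+7=f.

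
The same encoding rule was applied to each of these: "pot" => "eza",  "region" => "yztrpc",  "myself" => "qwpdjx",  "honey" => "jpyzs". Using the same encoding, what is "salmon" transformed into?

yzxwld

The output letters match the input read backwards, each shifted +11: pot reversed is top. Read the word backwards and shift each letter +11.
On salmon: reverse → nomlas; then shift: n+11=y, o+11=z, m+11=x, l+11=w, a+11=l, s+11=d.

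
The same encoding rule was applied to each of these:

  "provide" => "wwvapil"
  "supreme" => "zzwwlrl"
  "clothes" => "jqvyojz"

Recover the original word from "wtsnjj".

Shifts by position in provide: pos 0: p→w (+7), pos 1: r→w (+5), pos 2: o→v (+7), pos 3: v→a (+5) — repeating every 2. A repeating key of period 2 is used — shifts +7, +5 over and over.
Decoding wtsnjj: w−7=p, t−5=o, s−7=l, n−5=i, j−7=c, j−5=e.

police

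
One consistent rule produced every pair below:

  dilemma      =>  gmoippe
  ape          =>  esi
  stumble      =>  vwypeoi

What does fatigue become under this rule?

The rule splits by letter class: vowels +4, consonants +3.
For fatigue: f(cons)+3=i, a(vowel)+4=e, t(cons)+3=w, i(vowel)+4=m, g(cons)+3=j, u(vowel)+4=y, e(vowel)+4=i.

iewmjyi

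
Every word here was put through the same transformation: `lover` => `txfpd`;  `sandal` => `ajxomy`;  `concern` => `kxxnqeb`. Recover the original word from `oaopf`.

In lover: l→t is +8, o→x is +9, v→f is +10, e→p is +11 — the shift increases by 1 each position. Letter i (0-indexed) is shifted by i+8, so successive shifts are 8, 9, 10, ….
Reversing it on oaopf: o−8=g, a−9=r, o−10=e, p−11=e, f−12=t.

greet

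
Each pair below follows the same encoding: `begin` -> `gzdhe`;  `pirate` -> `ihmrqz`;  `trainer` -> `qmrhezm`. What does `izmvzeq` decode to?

percent

b(1)→g(6) and e(4)→z(25) fit y≡15x+17 (mod 26); the inverse of 15 mod 26 is 7. This is an affine cipher: with a=0,…,z=25, each position x becomes (15x+17) mod 26.
Decoding izmvzeq: i(8)→7·(8−17)≡15=p; z(25)→7·(25−17)≡4=e; m(12)→7·(12−17)≡17=r; v(21)→7·(21−17)≡2=c; z(25)→7·(25−17)≡4=e; e(4)→7·(4−17)≡13=n; q(16)→7·(16−17)≡19=t (all mod 26).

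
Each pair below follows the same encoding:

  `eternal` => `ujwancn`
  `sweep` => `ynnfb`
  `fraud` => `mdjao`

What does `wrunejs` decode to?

javelin

The output letters match the input read backwards, each shifted +9: eternal reversed is lanrete. The word is reversed, then every letter is shifted forward by 9.
Decoding wrunejs: shift back: w−9=n, r−9=i, u−9=l, n−9=e, e−9=v, j−9=a, s−9=j → nilevaj; then reverse → javelin.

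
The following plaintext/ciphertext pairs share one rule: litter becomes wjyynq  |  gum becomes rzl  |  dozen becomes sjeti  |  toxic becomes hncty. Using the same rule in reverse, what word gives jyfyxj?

estate

The output letters match the input read backwards, each shifted +5: litter reversed is rettil. The word is reversed, then every letter is shifted forward by 5.
Undoing it on jyfyxj: shift back: j−5=e, y−5=t, f−5=a, y−5=t, x−5=s, j−5=e → etatse; then reverse → estate.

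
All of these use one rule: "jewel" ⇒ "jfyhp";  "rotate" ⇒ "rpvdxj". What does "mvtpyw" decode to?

murmur

In jewel: j→j is +0, e→f is +1, w→y is +2, e→h is +3 — the shift increases by 1 each position. Letter i (0-indexed) is shifted by i+0, so successive shifts are 0, 1, 2, ….
Reversing it on mvtpyw: m−0=m, v−1=u, t−2=r, p−3=m, y−4=u, w−5=r.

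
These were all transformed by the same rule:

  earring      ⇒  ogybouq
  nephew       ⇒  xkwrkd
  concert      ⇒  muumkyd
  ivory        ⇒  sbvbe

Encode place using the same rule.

It's a Vigenère-style cipher with numeric key [10,6,7]: position i shifts by key[i mod 3].
Applying it to place: p+10=z, l+6=r, a+7=h, c+10=m, e+6=k.

zrhmk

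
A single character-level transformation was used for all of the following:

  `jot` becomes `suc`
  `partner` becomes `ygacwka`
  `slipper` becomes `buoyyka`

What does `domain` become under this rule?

Vowels shift forward by 6 and consonants shift forward by 9.
For domain: d(cons)+9=m, o(vowel)+6=u, m(cons)+9=v, a(vowel)+6=g, i(vowel)+6=o, n(cons)+9=w.

muvgow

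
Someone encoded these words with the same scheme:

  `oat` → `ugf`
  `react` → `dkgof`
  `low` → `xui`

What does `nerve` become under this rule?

zkdhk

Vowels shift forward by 6 and consonants shift forward by 12.
Applying it to nerve: n(cons)+12=z, e(vowel)+6=k, r(cons)+12=d, v(cons)+12=h, e(vowel)+6=k.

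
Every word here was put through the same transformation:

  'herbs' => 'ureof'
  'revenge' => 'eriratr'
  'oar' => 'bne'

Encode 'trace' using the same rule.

genpr

Every letter moves 13 places later in the alphabet, wrapping around z→a.
For trace: t+13=g, r+13=e, a+13=n, c+13=p, e+13=r.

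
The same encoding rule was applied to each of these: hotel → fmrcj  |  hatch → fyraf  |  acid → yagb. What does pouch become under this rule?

nmsaf

It's a constant shift of +24 (ROT24).
For pouch: p+24=n, o+24=m, u+24=s, c+24=a, h+24=f.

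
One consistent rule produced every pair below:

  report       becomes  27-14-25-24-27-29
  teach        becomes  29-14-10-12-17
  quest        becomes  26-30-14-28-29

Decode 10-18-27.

Each letter is replaced by its alphabet position (a=1..z=26) + 9.
Undoing it on 10-18-27: 10→(10−9)÷1=1=a, 18→(18−9)÷1=9=i, 27→(27−9)÷1=18=r.

air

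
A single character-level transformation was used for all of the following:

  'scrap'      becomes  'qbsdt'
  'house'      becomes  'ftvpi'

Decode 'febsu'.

The output letters match the input read backwards, each shifted +1: scrap reversed is parcs. The word is reversed, then every letter is shifted forward by 1.
Reversing it on febsu: shift back: f−1=e, e−1=d, b−1=a, s−1=r, u−1=t → edart; then reverse → trade.

trade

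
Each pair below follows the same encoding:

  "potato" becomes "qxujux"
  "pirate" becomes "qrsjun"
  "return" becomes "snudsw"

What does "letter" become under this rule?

mnucfa

Shifts by position in potato: pos 0: p→q (+1), pos 1: o→x (+9), pos 2: t→u (+1), pos 3: a→j (+9) — repeating every 2. The shifts repeat in a cycle of length 2: positions 0,1,… shift by +1, +9, then the pattern repeats.
For letter: l+1=m, e+9=n, t+1=u, t+9=c, e+1=f, r+9=a.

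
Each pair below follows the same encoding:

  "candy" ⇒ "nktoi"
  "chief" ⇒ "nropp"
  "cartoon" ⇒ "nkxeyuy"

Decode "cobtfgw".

revival

Shifts by position in candy: pos 0: c→n (+11), pos 1: a→k (+10), pos 2: n→t (+6), pos 3: d→o (+11), pos 4: y→i (+10) — repeating every 3. It's a Vigenère-style cipher with numeric key [11,10,6]: position i shifts by key[i mod 3].
Decoding cobtfgw: c−11=r, o−10=e, b−6=v, t−11=i, f−10=v, g−6=a, w−11=l.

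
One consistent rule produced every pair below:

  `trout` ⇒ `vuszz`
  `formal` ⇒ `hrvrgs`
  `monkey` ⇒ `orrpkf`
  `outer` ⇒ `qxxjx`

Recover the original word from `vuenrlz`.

In trout: t→v is +2, r→u is +3, o→s is +4, u→z is +5 — the shift increases by 1 each position. The shift increases by 1 at each position, starting from +2: 2, 3, 4, ….
Decoding vuenrlz: v−2=t, u−3=r, e−4=a, n−5=i, r−6=l, l−7=e, z−8=r.

trailer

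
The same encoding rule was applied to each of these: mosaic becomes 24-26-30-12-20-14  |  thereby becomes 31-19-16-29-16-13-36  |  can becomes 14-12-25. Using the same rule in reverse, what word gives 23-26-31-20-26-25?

lotion

m is letter #13 and maps to 24: an offset of 11. Each letter is replaced by its alphabet position (a=1..z=26) + 11.
Reversing it on 23-26-31-20-26-25: 23→(23−11)÷1=12=l, 26→(26−11)÷1=15=o, 31→(31−11)÷1=20=t, 20→(20−11)÷1=9=i, 26→(26−11)÷1=15=o, 25→(25−11)÷1=14=n.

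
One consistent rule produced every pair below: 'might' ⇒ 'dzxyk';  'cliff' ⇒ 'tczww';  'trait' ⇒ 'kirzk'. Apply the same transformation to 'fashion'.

Compare letters: m→d is +17, i→z is +17, g→x is +17 — a constant shift. It's a constant shift of +17 (ROT17).
On fashion: f+17=w, a+17=r, s+17=j, h+17=y, i+17=z, o+17=f, n+17=e.

wrjyzfe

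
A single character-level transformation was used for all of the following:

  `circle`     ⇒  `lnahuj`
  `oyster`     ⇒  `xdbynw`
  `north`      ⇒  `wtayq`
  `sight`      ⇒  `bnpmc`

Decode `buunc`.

split

Shifts by position in circle: pos 0: c→l (+9), pos 1: i→n (+5), pos 2: r→a (+9), pos 3: c→h (+5) — repeating every 2. A repeating key of period 2 is used — shifts +9, +5 over and over.
Undoing it on buunc: b−9=s, u−5=p, u−9=l, n−5=i, c−9=t.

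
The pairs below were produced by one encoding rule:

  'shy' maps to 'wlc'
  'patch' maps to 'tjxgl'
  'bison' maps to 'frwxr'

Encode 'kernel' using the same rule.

onvrnp

The shift depends on letter class: consonant s→w is +4, but vowel a→j is +9. Two shifts are in play — +9 for a/e/i/o/u, +4 for every other letter.
Applying it to kernel: k(cons)+4=o, e(vowel)+9=n, r(cons)+4=v, n(cons)+4=r, e(vowel)+9=n, l(cons)+4=p.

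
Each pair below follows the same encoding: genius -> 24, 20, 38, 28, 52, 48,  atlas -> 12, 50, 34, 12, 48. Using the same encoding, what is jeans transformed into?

30, 20, 12, 38, 48

g(#7)→24 and e(#5)→20: differences scale by 2, so n = 2·pos + 10. With a=1..z=26, the number is 2·pos + 10.
Applying it to jeans: j=10→30, e=5→20, a=1→12, n=14→38, s=19→48.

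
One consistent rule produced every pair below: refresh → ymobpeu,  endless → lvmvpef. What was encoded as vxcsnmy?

optical

In refresh: r→y is +7, e→m is +8, f→o is +9, r→b is +10 — the shift increases by 1 each position. Letter i (0-indexed) is shifted by i+7, so successive shifts are 7, 8, 9, ….
Reversing it on vxcsnmy: v−7=o, x−8=p, c−9=t, s−10=i, n−11=c, m−12=a, y−13=l.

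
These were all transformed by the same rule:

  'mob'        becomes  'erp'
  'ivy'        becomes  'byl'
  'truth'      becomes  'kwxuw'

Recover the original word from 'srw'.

The word is reversed, then every letter is shifted forward by 3.
Decoding srw: shift back: s−3=p, r−3=o, w−3=t → pot; then reverse → top.

top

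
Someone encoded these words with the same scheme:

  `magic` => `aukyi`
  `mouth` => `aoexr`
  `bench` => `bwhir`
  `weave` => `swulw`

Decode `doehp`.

found

m(12)→a(0) and a(0)→u(20) fit y≡7x+20 (mod 26); the inverse of 7 mod 26 is 15. This is an affine cipher: with a=0,…,z=25, each position x becomes (7x+20) mod 26.
Reversing it on doehp: d(3)→15·(3−20)≡5=f; o(14)→15·(14−20)≡14=o; e(4)→15·(4−20)≡20=u; h(7)→15·(7−20)≡13=n; p(15)→15·(15−20)≡3=d (all mod 26).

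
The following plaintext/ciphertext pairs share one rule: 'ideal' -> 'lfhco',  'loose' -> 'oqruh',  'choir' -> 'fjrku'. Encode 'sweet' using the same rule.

vyhgw

Shifts by position in ideal: pos 0: i→l (+3), pos 1: d→f (+2), pos 2: e→h (+3), pos 3: a→c (+2) — repeating every 2. The shifts repeat in a cycle of length 2: positions 0,1,… shift by +3, +2, then the pattern repeats.
Applying it to sweet: s+3=v, w+2=y, e+3=h, e+2=g, t+3=w.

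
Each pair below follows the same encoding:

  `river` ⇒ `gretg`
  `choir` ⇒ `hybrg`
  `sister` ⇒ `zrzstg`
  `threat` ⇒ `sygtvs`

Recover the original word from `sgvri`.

r(17)→g(6) and i(8)→r(17) fit y≡19x+21 (mod 26); the inverse of 19 mod 26 is 11. Treating letters as 0–25, the rule is x ↦ 19x + 21 (mod 26).
Reversing it on sgvri: s(18)→11·(18−21)≡19=t; g(6)→11·(6−21)≡17=r; v(21)→11·(21−21)≡0=a; r(17)→11·(17−21)≡8=i; i(8)→11·(8−21)≡13=n (all mod 26).

train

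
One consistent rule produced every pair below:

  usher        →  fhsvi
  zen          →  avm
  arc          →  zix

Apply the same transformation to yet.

bvg

Each pair mirrors across the alphabet (u↔f, s↔h, h↔s): positions sum to 25. Each letter is replaced by its mirror in the alphabet: a↔z, b↔y, c↔x, and so on (the Atbash cipher).
For yet: y↔b, e↔v, t↔g.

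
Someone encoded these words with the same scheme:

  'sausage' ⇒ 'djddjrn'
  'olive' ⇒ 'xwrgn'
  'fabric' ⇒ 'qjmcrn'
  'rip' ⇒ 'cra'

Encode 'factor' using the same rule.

The shift depends on letter class: consonant s→d is +11, but vowel a→j is +9. The rule splits by letter class: vowels +9, consonants +11.
On factor: f(cons)+11=q, a(vowel)+9=j, c(cons)+11=n, t(cons)+11=e, o(vowel)+9=x, r(cons)+11=c.

qjnexc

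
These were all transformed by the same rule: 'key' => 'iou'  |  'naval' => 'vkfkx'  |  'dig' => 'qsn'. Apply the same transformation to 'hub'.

ler

The output letters match the input read backwards, each shifted +10: key reversed is yek. Two steps: reverse the string, then apply a Caesar shift of +10.
Applying it to hub: reverse → buh; then shift: b+10=l, u+10=e, h+10=r.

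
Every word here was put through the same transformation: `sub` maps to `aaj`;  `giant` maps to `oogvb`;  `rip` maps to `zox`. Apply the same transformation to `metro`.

The shift depends on letter class: consonant s→a is +8, but vowel u→a is +6. The rule splits by letter class: vowels +6, consonants +8.
For metro: m(cons)+8=u, e(vowel)+6=k, t(cons)+8=b, r(cons)+8=z, o(vowel)+6=u.

ukbzu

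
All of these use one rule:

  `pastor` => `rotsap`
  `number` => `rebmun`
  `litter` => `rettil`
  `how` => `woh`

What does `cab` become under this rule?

bac

The output letters match the input read backwards: pastor reversed is rotsap. It's just the letters in reverse order.
Applying it to cab: reverse → bac.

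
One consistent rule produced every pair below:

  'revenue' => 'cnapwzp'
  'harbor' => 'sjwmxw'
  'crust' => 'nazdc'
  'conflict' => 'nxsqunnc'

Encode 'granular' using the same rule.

A repeating key of period 3 is used — shifts +11, +9, +5 over and over.
For granular: g+11=r, r+9=a, a+5=f, n+11=y, u+9=d, l+5=q, a+11=l, r+9=a.

rafydqla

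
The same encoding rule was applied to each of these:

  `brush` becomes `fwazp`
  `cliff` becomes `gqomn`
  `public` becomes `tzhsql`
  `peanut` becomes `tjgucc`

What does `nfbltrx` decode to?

In brush: b→f is +4, r→w is +5, u→a is +6, s→z is +7 — the shift increases by 1 each position. Letter i (0-indexed) is shifted by i+4, so successive shifts are 4, 5, 6, ….
Decoding nfbltrx: n−4=j, f−5=a, b−6=v, l−7=e, t−8=l, r−9=i, x−10=n.

javelin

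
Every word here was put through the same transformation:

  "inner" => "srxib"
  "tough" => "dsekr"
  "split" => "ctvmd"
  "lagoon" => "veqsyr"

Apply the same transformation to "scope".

Shifts by position in inner: pos 0: i→s (+10), pos 1: n→r (+4), pos 2: n→x (+10), pos 3: e→i (+4) — repeating every 2. It's a Vigenère-style cipher with numeric key [10,4]: position i shifts by key[i mod 2].
Applying it to scope: s+10=c, c+4=g, o+10=y, p+4=t, e+10=o.

cgyto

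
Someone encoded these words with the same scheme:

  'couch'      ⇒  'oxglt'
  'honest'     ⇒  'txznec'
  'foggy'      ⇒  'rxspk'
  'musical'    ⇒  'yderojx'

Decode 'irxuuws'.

willing

Shifts by position in couch: pos 0: c→o (+12), pos 1: o→x (+9), pos 2: u→g (+12), pos 3: c→l (+9) — repeating every 2. It's a Vigenère-style cipher with numeric key [12,9]: position i shifts by key[i mod 2].
Reversing it on irxuuws: i−12=w, r−9=i, x−12=l, u−9=l, u−12=i, w−9=n, s−12=g.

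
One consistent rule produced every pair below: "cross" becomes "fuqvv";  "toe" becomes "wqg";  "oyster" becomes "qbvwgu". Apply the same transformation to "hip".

kks

The rule splits by letter class: vowels +2, consonants +3.
Applying it to hip: h(cons)+3=k, i(vowel)+2=k, p(cons)+3=s.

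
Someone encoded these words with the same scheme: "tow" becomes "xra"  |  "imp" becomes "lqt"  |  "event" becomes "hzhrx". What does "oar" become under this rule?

rdv

The shift depends on letter class: consonant t→x is +4, but vowel o→r is +3. Two shifts are in play — +3 for a/e/i/o/u, +4 for every other letter.
Applying it to oar: o(vowel)+3=r, a(vowel)+3=d, r(cons)+4=v.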